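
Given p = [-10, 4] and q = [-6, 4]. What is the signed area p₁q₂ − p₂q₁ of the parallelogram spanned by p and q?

(-10)·4 - 4·(-6) = -40 - (-24) = -16

-16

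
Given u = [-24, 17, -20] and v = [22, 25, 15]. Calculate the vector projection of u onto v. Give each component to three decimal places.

u · v = (-24)·22 + 17·25 + (-20)·15 = -528 + 425 - 300 = -403
|v|² = 484 + 625 + 225 = 1334
proj_v u = (-403/1334) · (22, 25, 15) ≈ (-6.646, -7.552, -4.531)

(-6.646, -7.552, -4.531)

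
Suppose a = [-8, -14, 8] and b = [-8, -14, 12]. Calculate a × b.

(-56, 32, 0)

i: (-14)·12 - 8·(-14) = -168 - (-112) = -56
j: 8·(-8) - (-8)·12 = -64 - (-96) = 32
k: (-8)·(-14) - (-14)·(-8) = 112 - 112 = 0
a × b = (-56, 32, 0)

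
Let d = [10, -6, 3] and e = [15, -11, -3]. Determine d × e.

i: (-6)·(-3) - 3·(-11) = 18 - (-33) = 51
j: 3·15 - 10·(-3) = 45 - (-30) = 75
k: 10·(-11) - (-6)·15 = -110 - (-90) = -20
d × e = (51, 75, -20)

(51, 75, -20)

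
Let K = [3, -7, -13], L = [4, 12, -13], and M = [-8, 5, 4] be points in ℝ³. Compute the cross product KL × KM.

KL = (1, 19, 0)
KM = (-11, 12, 17)
i: 19·17 - 0·12 = 323 - 0 = 323
j: 0·(-11) - 1·17 = 0 - 17 = -17
k: 1·12 - 19·(-11) = 12 - (-209) = 221
KL × KM = (323, -17, 221)

(323, -17, 221)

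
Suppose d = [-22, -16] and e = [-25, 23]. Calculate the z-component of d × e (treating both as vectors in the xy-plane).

(-22)·23 - (-16)·(-25) = -506 - 400 = -906

-906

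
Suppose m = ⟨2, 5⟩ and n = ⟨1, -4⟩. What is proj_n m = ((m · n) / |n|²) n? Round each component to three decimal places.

(-1.059, 4.235)

m · n = 2·1 + 5·(-4) = 2 - 20 = -18
|n|² = 1 + 16 = 17
proj_n m = (-18/17) · (1, -4) ≈ (-1.059, 4.235)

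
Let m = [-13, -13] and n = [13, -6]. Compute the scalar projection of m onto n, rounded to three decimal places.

m · n = (-13)·13 + (-13)·(-6) = -169 + 78 = -91
|n| = √(169 + 36) = √205 ≈ 14.3178
comp_n m = -91 / √205 ≈ -6.356

-6.356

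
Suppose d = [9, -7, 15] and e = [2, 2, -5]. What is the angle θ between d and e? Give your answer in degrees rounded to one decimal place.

d · e = 9·2 + (-7)·2 + 15·(-5) = 18 - 14 - 75 = -71
|d|² = 81 + 49 + 225 = 355,  |d| = √355 ≈ 18.841444
|e|² = 4 + 4 + 25 = 33,  |e| = √33 ≈ 5.744563
cos θ = -71 / (18.841444 · 5.744563) ≈ -0.65597
θ = arccos(-0.65597) ≈ 131.0°

131.0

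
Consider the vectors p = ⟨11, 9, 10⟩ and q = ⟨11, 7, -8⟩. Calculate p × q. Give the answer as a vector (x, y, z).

i: 9·(-8) - 10·7 = -72 - 70 = -142
j: 10·11 - 11·(-8) = 110 - (-88) = 198
k: 11·7 - 9·11 = 77 - 99 = -22
p × q = (-142, 198, -22)

(-142, 198, -22)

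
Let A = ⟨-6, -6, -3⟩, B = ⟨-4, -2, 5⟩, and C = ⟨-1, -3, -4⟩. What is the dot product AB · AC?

AB = B − A = (2, 4, 8)
AC = C − A = (5, 3, -1)
AB · AC = 2·5 + 4·3 + 8·(-1) = 10 + 12 - 8 = 14

14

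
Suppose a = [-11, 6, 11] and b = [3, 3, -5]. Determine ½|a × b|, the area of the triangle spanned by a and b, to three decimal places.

41.994

i: 6·(-5) - 11·3 = -30 - 33 = -63
j: 11·3 - (-11)·(-5) = 33 - 55 = -22
k: (-11)·3 - 6·3 = -33 - 18 = -51
a × b = (-63, -22, -51)
|a × b| = √((-63)² + (-22)² + (-51)²) = √7054 ≈ 83.9881
area = ½ · 83.9881 ≈ 41.994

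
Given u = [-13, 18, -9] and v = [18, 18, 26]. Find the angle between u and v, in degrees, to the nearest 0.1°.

99.5

u · v = (-13)·18 + 18·18 + (-9)·26 = -234 + 324 - 234 = -144
|u|² = 169 + 324 + 81 = 574,  |u| = √574 ≈ 23.958297
|v|² = 324 + 324 + 676 = 1324,  |v| = √1324 ≈ 36.386811
cos θ = -144 / (23.958297 · 36.386811) ≈ -0.16518
θ = arccos(-0.16518) ≈ 99.5°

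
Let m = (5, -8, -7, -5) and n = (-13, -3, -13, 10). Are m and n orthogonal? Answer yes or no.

m · n = 5·(-13) + (-8)·(-3) + (-7)·(-13) + (-5)·10 = -65 + 24 + 91 - 50 = 0
Zero, so the vectors are orthogonal.

yes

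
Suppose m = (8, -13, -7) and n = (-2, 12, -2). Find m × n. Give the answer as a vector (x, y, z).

(110, 30, 70)

i: (-13)·(-2) - (-7)·12 = 26 - (-84) = 110
j: (-7)·(-2) - 8·(-2) = 14 - (-16) = 30
k: 8·12 - (-13)·(-2) = 96 - 26 = 70
m × n = (110, 30, 70)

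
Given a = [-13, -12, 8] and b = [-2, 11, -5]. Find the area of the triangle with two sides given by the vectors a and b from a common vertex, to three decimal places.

93.854

i: (-12)·(-5) - 8·11 = 60 - 88 = -28
j: 8·(-2) - (-13)·(-5) = -16 - 65 = -81
k: (-13)·11 - (-12)·(-2) = -143 - 24 = -167
a × b = (-28, -81, -167)
|a × b| = √((-28)² + (-81)² + (-167)²) = √35234 ≈ 187.7072
area = ½ · 187.7072 ≈ 93.854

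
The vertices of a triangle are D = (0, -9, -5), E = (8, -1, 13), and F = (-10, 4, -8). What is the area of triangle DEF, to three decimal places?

DE = (8, 8, 18),  DF = (-10, 13, -3)
i: 8·(-3) - 18·13 = -24 - 234 = -258
j: 18·(-10) - 8·(-3) = -180 - (-24) = -156
k: 8·13 - 8·(-10) = 104 - (-80) = 184
DE × DF = (-258, -156, 184)
|DE × DF| = √124756 ≈ 353.2082
area = ½ · 353.2082 ≈ 176.604

176.604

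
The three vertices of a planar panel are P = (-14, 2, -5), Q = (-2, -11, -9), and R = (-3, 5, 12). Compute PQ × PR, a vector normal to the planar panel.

PQ = (12, -13, -4)
PR = (11, 3, 17)
i: (-13)·17 - (-4)·3 = -221 - (-12) = -209
j: (-4)·11 - 12·17 = -44 - 204 = -248
k: 12·3 - (-13)·11 = 36 - (-143) = 179
PQ × PR = (-209, -248, 179)

(-209, -248, 179)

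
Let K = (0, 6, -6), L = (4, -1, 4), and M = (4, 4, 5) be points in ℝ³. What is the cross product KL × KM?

(-57, -4, 20)

KL = (4, -7, 10)
KM = (4, -2, 11)
i: (-7)·11 - 10·(-2) = -77 - (-20) = -57
j: 10·4 - 4·11 = 40 - 44 = -4
k: 4·(-2) - (-7)·4 = -8 - (-28) = 20
KL × KM = (-57, -4, 20)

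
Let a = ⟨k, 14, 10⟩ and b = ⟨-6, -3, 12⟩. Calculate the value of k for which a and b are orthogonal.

a · b = k·(-6) + 14·(-3) + 10·12 = 78 - 6k
Set equal to 0: -6k = -78, so k = 13.

13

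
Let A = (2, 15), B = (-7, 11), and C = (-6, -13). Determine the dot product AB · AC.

AB = B − A = (-9, -4)
AC = C − A = (-8, -28)
AB · AC = (-9)·(-8) + (-4)·(-28) = 72 + 112 = 184

184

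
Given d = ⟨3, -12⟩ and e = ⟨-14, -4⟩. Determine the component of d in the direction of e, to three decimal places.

0.412

d · e = 3·(-14) + (-12)·(-4) = -42 + 48 = 6
|e| = √(196 + 16) = √212 ≈ 14.5602
comp_e d = 6 / √212 ≈ 0.412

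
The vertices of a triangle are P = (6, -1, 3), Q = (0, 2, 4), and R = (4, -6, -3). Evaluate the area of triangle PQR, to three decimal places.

26.968

PQ = (-6, 3, 1),  PR = (-2, -5, -6)
i: 3·(-6) - 1·(-5) = -18 - (-5) = -13
j: 1·(-2) - (-6)·(-6) = -2 - 36 = -38
k: (-6)·(-5) - 3·(-2) = 30 - (-6) = 36
PQ × PR = (-13, -38, 36)
|PQ × PR| = √2909 ≈ 53.9351
area = ½ · 53.9351 ≈ 26.968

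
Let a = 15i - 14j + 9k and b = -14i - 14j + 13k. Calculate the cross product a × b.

i: (-14)·13 - 9·(-14) = -182 - (-126) = -56
j: 9·(-14) - 15·13 = -126 - 195 = -321
k: 15·(-14) - (-14)·(-14) = -210 - 196 = -406
a × b = (-56, -321, -406)

(-56, -321, -406)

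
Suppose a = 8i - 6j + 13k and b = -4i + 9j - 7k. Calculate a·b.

a · b = 8·(-4) + (-6)·9 + 13·(-7) = -32 - 54 - 91 = -177

-177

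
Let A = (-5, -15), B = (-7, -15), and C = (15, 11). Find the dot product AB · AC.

-40

AB = B − A = (-2, 0)
AC = C − A = (20, 26)
AB · AC = (-2)·20 + 0·26 = -40 + 0 = -40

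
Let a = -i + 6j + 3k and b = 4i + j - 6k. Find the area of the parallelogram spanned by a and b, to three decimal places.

i: 6·(-6) - 3·1 = -36 - 3 = -39
j: 3·4 - (-1)·(-6) = 12 - 6 = 6
k: (-1)·1 - 6·4 = -1 - 24 = -25
a × b = (-39, 6, -25)
|a × b| = √((-39)² + 6² + (-25)²) = √2182 ≈ 46.7119

46.712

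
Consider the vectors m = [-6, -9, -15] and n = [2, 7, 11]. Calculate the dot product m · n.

m · n = (-6)·2 + (-9)·7 + (-15)·11 = -12 - 63 - 165 = -240

-240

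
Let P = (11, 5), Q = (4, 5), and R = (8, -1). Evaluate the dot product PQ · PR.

PQ = Q − P = (-7, 0)
PR = R − P = (-3, -6)
PQ · PR = (-7)·(-3) + 0·(-6) = 21 + 0 = 21

21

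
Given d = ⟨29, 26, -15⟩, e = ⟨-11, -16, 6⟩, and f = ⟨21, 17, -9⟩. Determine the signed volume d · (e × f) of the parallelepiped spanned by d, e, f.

-315

e × f:
i: (-16)·(-9) - 6·17 = 144 - 102 = 42
j: 6·21 - (-11)·(-9) = 126 - 99 = 27
k: (-11)·17 - (-16)·21 = -187 - (-336) = 149
e × f = (42, 27, 149)
d · (e × f) = 29·42 + 26·27 + (-15)·149 = 1218 + 702 - 2235 = -315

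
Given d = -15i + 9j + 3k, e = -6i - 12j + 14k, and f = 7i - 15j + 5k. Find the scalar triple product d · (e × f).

-576

e × f:
i: (-12)·5 - 14·(-15) = -60 - (-210) = 150
j: 14·7 - (-6)·5 = 98 - (-30) = 128
k: (-6)·(-15) - (-12)·7 = 90 - (-84) = 174
e × f = (150, 128, 174)
d · (e × f) = (-15)·150 + 9·128 + 3·174 = -2250 + 1152 + 522 = -576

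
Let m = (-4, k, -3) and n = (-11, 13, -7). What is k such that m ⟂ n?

m · n = (-4)·(-11) + k·13 + (-3)·(-7) = 65 + 13k
Set equal to 0: 13k = -65, so k = -5.

-5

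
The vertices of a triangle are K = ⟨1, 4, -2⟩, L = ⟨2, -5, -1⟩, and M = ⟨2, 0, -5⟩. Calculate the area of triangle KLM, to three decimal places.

15.827

KL = (1, -9, 1),  KM = (1, -4, -3)
i: (-9)·(-3) - 1·(-4) = 27 - (-4) = 31
j: 1·1 - 1·(-3) = 1 - (-3) = 4
k: 1·(-4) - (-9)·1 = -4 - (-9) = 5
KL × KM = (31, 4, 5)
|KL × KM| = √1002 ≈ 31.6544
area = ½ · 31.6544 ≈ 15.827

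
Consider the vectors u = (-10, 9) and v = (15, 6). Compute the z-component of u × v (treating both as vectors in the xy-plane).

(-10)·6 - 9·15 = -60 - 135 = -195

-195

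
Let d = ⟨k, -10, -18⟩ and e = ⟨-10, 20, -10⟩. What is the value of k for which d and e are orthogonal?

d · e = k·(-10) + (-10)·20 + (-18)·(-10) = -20 - 10k
Set equal to 0: -10k = 20, so k = -2.

-2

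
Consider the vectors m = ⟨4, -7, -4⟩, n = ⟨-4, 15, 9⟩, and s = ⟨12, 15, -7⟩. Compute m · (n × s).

-560

n × s:
i: 15·(-7) - 9·15 = -105 - 135 = -240
j: 9·12 - (-4)·(-7) = 108 - 28 = 80
k: (-4)·15 - 15·12 = -60 - 180 = -240
n × s = (-240, 80, -240)
m · (n × s) = 4·(-240) + (-7)·80 + (-4)·(-240) = -960 - 560 + 960 = -560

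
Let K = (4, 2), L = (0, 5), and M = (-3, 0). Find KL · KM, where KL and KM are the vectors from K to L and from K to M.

22

KL = L − K = (-4, 3)
KM = M − K = (-7, -2)
KL · KM = (-4)·(-7) + 3·(-2) = 28 - 6 = 22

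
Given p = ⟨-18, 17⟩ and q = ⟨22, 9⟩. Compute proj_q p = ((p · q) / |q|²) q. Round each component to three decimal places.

p · q = (-18)·22 + 17·9 = -396 + 153 = -243
|q|² = 484 + 81 = 565
proj_q p = (-243/565) · (22, 9) ≈ (-9.462, -3.871)

(-9.462, -3.871)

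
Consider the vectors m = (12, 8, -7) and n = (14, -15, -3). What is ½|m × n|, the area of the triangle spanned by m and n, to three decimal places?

162.595

i: 8·(-3) - (-7)·(-15) = -24 - 105 = -129
j: (-7)·14 - 12·(-3) = -98 - (-36) = -62
k: 12·(-15) - 8·14 = -180 - 112 = -292
m × n = (-129, -62, -292)
|m × n| = √((-129)² + (-62)² + (-292)²) = √105749 ≈ 325.1907
area = ½ · 325.1907 ≈ 162.595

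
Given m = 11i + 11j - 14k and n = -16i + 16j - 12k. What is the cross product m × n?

i: 11·(-12) - (-14)·16 = -132 - (-224) = 92
j: (-14)·(-16) - 11·(-12) = 224 - (-132) = 356
k: 11·16 - 11·(-16) = 176 - (-176) = 352
m × n = (92, 356, 352)

(92, 356, 352)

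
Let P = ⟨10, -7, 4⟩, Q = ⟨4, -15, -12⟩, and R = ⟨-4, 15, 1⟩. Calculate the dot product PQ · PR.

-44

PQ = Q − P = (-6, -8, -16)
PR = R − P = (-14, 22, -3)
PQ · PR = (-6)·(-14) + (-8)·22 + (-16)·(-3) = 84 - 176 + 48 = -44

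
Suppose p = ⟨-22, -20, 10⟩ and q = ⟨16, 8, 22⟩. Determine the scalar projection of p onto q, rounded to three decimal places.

-10.298

p · q = (-22)·16 + (-20)·8 + 10·22 = -352 - 160 + 220 = -292
|q| = √(256 + 64 + 484) = √804 ≈ 28.3549
comp_q p = -292 / √804 ≈ -10.298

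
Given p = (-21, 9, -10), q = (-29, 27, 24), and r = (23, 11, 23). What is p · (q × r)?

12874

q × r:
i: 27·23 - 24·11 = 621 - 264 = 357
j: 24·23 - (-29)·23 = 552 - (-667) = 1219
k: (-29)·11 - 27·23 = -319 - 621 = -940
q × r = (357, 1219, -940)
p · (q × r) = (-21)·357 + 9·1219 + (-10)·(-940) = -7497 + 10971 + 9400 = 12874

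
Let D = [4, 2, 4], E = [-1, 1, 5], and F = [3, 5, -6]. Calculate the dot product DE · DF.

-8

DE = E − D = (-5, -1, 1)
DF = F − D = (-1, 3, -10)
DE · DF = (-5)·(-1) + (-1)·3 + 1·(-10) = 5 - 3 - 10 = -8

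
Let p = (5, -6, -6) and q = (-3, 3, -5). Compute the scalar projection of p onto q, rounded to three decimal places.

p · q = 5·(-3) + (-6)·3 + (-6)·(-5) = -15 - 18 + 30 = -3
|q| = √(9 + 9 + 25) = √43 ≈ 6.5574
comp_q p = -3 / √43 ≈ -0.457

-0.457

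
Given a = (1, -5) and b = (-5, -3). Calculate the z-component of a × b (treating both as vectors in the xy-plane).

-28

1·(-3) - (-5)·(-5) = -3 - 25 = -28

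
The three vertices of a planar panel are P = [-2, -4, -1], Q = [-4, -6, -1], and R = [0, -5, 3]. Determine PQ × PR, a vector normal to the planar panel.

PQ = (-2, -2, 0)
PR = (2, -1, 4)
i: (-2)·4 - 0·(-1) = -8 - 0 = -8
j: 0·2 - (-2)·4 = 0 - (-8) = 8
k: (-2)·(-1) - (-2)·2 = 2 - (-4) = 6
PQ × PR = (-8, 8, 6)

(-8, 8, 6)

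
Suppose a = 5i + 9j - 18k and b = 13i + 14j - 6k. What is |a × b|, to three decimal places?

288.148

i: 9·(-6) - (-18)·14 = -54 - (-252) = 198
j: (-18)·13 - 5·(-6) = -234 - (-30) = -204
k: 5·14 - 9·13 = 70 - 117 = -47
a × b = (198, -204, -47)
|a × b| = √(198² + (-204)² + (-47)²) = √83029 ≈ 288.1475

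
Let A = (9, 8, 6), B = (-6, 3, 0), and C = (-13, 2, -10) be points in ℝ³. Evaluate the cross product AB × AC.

(44, -108, -20)

AB = (-15, -5, -6)
AC = (-22, -6, -16)
i: (-5)·(-16) - (-6)·(-6) = 80 - 36 = 44
j: (-6)·(-22) - (-15)·(-16) = 132 - 240 = -108
k: (-15)·(-6) - (-5)·(-22) = 90 - 110 = -20
AB × AC = (44, -108, -20)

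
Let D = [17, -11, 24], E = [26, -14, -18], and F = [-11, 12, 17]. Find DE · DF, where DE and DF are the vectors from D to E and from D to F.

-27

DE = E − D = (9, -3, -42)
DF = F − D = (-28, 23, -7)
DE · DF = 9·(-28) + (-3)·23 + (-42)·(-7) = -252 - 69 + 294 = -27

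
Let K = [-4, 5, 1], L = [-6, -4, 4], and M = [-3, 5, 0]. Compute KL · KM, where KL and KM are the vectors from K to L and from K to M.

KL = L − K = (-2, -9, 3)
KM = M − K = (1, 0, -1)
KL · KM = (-2)·1 + (-9)·0 + 3·(-1) = -2 + 0 - 3 = -5

-5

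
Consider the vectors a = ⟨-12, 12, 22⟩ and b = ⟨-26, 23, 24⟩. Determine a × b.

(-218, -284, 36)

i: 12·24 - 22·23 = 288 - 506 = -218
j: 22·(-26) - (-12)·24 = -572 - (-288) = -284
k: (-12)·23 - 12·(-26) = -276 - (-312) = 36
a × b = (-218, -284, 36)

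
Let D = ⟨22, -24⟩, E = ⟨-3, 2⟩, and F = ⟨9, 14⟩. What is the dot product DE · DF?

DE = E − D = (-25, 26)
DF = F − D = (-13, 38)
DE · DF = (-25)·(-13) + 26·38 = 325 + 988 = 1313

1313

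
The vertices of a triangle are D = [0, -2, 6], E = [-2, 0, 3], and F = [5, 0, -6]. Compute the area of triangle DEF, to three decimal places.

22.589

DE = (-2, 2, -3),  DF = (5, 2, -12)
i: 2·(-12) - (-3)·2 = -24 - (-6) = -18
j: (-3)·5 - (-2)·(-12) = -15 - 24 = -39
k: (-2)·2 - 2·5 = -4 - 10 = -14
DE × DF = (-18, -39, -14)
|DE × DF| = √2041 ≈ 45.1774
area = ½ · 45.1774 ≈ 22.589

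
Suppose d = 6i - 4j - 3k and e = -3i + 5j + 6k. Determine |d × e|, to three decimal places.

33.675

i: (-4)·6 - (-3)·5 = -24 - (-15) = -9
j: (-3)·(-3) - 6·6 = 9 - 36 = -27
k: 6·5 - (-4)·(-3) = 30 - 12 = 18
d × e = (-9, -27, 18)
|d × e| = √((-9)² + (-27)² + 18²) = √1134 ≈ 33.6749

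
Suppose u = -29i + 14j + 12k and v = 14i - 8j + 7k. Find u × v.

(194, 371, 36)

i: 14·7 - 12·(-8) = 98 - (-96) = 194
j: 12·14 - (-29)·7 = 168 - (-203) = 371
k: (-29)·(-8) - 14·14 = 232 - 196 = 36
u × v = (194, 371, 36)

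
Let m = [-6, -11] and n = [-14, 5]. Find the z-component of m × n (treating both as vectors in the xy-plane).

(-6)·5 - (-11)·(-14) = -30 - 154 = -184

-184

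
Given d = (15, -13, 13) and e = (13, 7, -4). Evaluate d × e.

i: (-13)·(-4) - 13·7 = 52 - 91 = -39
j: 13·13 - 15·(-4) = 169 - (-60) = 229
k: 15·7 - (-13)·13 = 105 - (-169) = 274
d × e = (-39, 229, 274)

(-39, 229, 274)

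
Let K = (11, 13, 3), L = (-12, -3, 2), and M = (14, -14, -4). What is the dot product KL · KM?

KL = L − K = (-23, -16, -1)
KM = M − K = (3, -27, -7)
KL · KM = (-23)·3 + (-16)·(-27) + (-1)·(-7) = -69 + 432 + 7 = 370

370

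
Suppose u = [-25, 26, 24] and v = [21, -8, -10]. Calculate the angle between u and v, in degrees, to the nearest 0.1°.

u · v = (-25)·21 + 26·(-8) + 24·(-10) = -525 - 208 - 240 = -973
|u|² = 625 + 676 + 576 = 1877,  |u| = √1877 ≈ 43.324358
|v|² = 441 + 64 + 100 = 605,  |v| = √605 ≈ 24.596748
cos θ = -973 / (43.324358 · 24.596748) ≈ -0.91307
θ = arccos(-0.91307) ≈ 155.9°

155.9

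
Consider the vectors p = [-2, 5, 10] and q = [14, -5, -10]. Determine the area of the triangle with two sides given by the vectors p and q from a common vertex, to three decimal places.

67.082

i: 5·(-10) - 10·(-5) = -50 - (-50) = 0
j: 10·14 - (-2)·(-10) = 140 - 20 = 120
k: (-2)·(-5) - 5·14 = 10 - 70 = -60
p × q = (0, 120, -60)
|p × q| = √(0² + 120² + (-60)²) = √18000 ≈ 134.1641
area = ½ · 134.1641 ≈ 67.082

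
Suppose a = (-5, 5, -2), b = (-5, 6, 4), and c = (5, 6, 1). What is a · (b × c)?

b × c:
i: 6·1 - 4·6 = 6 - 24 = -18
j: 4·5 - (-5)·1 = 20 - (-5) = 25
k: (-5)·6 - 6·5 = -30 - 30 = -60
b × c = (-18, 25, -60)
a · (b × c) = (-5)·(-18) + 5·25 + (-2)·(-60) = 90 + 125 + 120 = 335

335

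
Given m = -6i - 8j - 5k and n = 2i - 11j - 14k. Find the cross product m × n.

i: (-8)·(-14) - (-5)·(-11) = 112 - 55 = 57
j: (-5)·2 - (-6)·(-14) = -10 - 84 = -94
k: (-6)·(-11) - (-8)·2 = 66 - (-16) = 82
m × n = (57, -94, 82)

(57, -94, 82)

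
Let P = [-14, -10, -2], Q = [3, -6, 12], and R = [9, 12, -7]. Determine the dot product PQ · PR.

PQ = Q − P = (17, 4, 14)
PR = R − P = (23, 22, -5)
PQ · PR = 17·23 + 4·22 + 14·(-5) = 391 + 88 - 70 = 409

409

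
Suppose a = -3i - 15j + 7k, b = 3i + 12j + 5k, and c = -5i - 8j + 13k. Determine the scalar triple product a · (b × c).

b × c:
i: 12·13 - 5·(-8) = 156 - (-40) = 196
j: 5·(-5) - 3·13 = -25 - 39 = -64
k: 3·(-8) - 12·(-5) = -24 - (-60) = 36
b × c = (196, -64, 36)
a · (b × c) = (-3)·196 + (-15)·(-64) + 7·36 = -588 + 960 + 252 = 624

624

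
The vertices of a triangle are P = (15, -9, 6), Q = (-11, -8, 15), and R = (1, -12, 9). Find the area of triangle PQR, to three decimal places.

54.009

PQ = (-26, 1, 9),  PR = (-14, -3, 3)
i: 1·3 - 9·(-3) = 3 - (-27) = 30
j: 9·(-14) - (-26)·3 = -126 - (-78) = -48
k: (-26)·(-3) - 1·(-14) = 78 - (-14) = 92
PQ × PR = (30, -48, 92)
|PQ × PR| = √11668 ≈ 108.0185
area = ½ · 108.0185 ≈ 54.009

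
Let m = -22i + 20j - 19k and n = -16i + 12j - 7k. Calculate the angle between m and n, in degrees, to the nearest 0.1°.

m · n = (-22)·(-16) + 20·12 + (-19)·(-7) = 352 + 240 + 133 = 725
|m|² = 484 + 400 + 361 = 1245,  |m| = √1245 ≈ 35.284558
|n|² = 256 + 144 + 49 = 449,  |n| = √449 ≈ 21.189620
cos θ = 725 / (35.284558 · 21.189620) ≈ 0.96968
θ = arccos(0.96968) ≈ 14.1°

14.1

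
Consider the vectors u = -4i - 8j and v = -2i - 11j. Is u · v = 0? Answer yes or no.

no

u · v = (-4)·(-2) + (-8)·(-11) = 8 + 88 = 96
Nonzero, so the vectors are not orthogonal.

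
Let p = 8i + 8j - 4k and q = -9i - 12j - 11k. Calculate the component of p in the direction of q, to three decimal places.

p · q = 8·(-9) + 8·(-12) + (-4)·(-11) = -72 - 96 + 44 = -124
|q| = √(81 + 144 + 121) = √346 ≈ 18.6011
comp_q p = -124 / √346 ≈ -6.666

-6.666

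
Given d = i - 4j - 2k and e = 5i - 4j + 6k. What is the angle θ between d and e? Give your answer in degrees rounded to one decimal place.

d · e = 1·5 + (-4)·(-4) + (-2)·6 = 5 + 16 - 12 = 9
|d|² = 1 + 16 + 4 = 21,  |d| = √21 ≈ 4.582576
|e|² = 25 + 16 + 36 = 77,  |e| = √77 ≈ 8.774964
cos θ = 9 / (4.582576 · 8.774964) ≈ 0.22381
θ = arccos(0.22381) ≈ 77.1°

77.1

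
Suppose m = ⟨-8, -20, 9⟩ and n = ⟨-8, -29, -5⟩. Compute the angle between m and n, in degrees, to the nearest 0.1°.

m · n = (-8)·(-8) + (-20)·(-29) + 9·(-5) = 64 + 580 - 45 = 599
|m|² = 64 + 400 + 81 = 545,  |m| = √545 ≈ 23.345235
|n|² = 64 + 841 + 25 = 930,  |n| = √930 ≈ 30.495901
cos θ = 599 / (23.345235 · 30.495901) ≈ 0.84137
θ = arccos(0.84137) ≈ 32.7°

32.7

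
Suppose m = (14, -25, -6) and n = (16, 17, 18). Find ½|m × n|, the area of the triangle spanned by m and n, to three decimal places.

402.881

i: (-25)·18 - (-6)·17 = -450 - (-102) = -348
j: (-6)·16 - 14·18 = -96 - 252 = -348
k: 14·17 - (-25)·16 = 238 - (-400) = 638
m × n = (-348, -348, 638)
|m × n| = √((-348)² + (-348)² + 638²) = √649252 ≈ 805.7618
area = ½ · 805.7618 ≈ 402.881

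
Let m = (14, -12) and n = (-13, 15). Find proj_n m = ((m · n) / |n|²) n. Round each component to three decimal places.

m · n = 14·(-13) + (-12)·15 = -182 - 180 = -362
|n|² = 169 + 225 = 394
proj_n m = (-362/394) · (-13, 15) ≈ (11.944, -13.782)

(11.944, -13.782)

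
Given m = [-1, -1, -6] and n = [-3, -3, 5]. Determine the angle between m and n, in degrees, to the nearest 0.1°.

m · n = (-1)·(-3) + (-1)·(-3) + (-6)·5 = 3 + 3 - 30 = -24
|m|² = 1 + 1 + 36 = 38,  |m| = √38 ≈ 6.164414
|n|² = 9 + 9 + 25 = 43,  |n| = √43 ≈ 6.557439
cos θ = -24 / (6.164414 · 6.557439) ≈ -0.59372
θ = arccos(-0.59372) ≈ 126.4°

126.4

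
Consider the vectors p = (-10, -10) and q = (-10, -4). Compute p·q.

140

p · q = (-10)·(-10) + (-10)·(-4) = 100 + 40 = 140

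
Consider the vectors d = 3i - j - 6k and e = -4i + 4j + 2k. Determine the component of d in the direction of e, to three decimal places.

d · e = 3·(-4) + (-1)·4 + (-6)·2 = -12 - 4 - 12 = -28
|e| = √(16 + 16 + 4) = √36 ≈ 6.0000
comp_e d = -28 / √36 ≈ -4.667

-4.667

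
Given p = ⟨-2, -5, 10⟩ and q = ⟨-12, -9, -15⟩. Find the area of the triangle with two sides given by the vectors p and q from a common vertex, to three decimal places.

i: (-5)·(-15) - 10·(-9) = 75 - (-90) = 165
j: 10·(-12) - (-2)·(-15) = -120 - 30 = -150
k: (-2)·(-9) - (-5)·(-12) = 18 - 60 = -42
p × q = (165, -150, -42)
|p × q| = √(165² + (-150)² + (-42)²) = √51489 ≈ 226.9119
area = ½ · 226.9119 ≈ 113.456

113.456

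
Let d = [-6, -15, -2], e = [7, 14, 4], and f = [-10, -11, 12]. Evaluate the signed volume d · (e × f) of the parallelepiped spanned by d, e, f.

e × f:
i: 14·12 - 4·(-11) = 168 - (-44) = 212
j: 4·(-10) - 7·12 = -40 - 84 = -124
k: 7·(-11) - 14·(-10) = -77 - (-140) = 63
e × f = (212, -124, 63)
d · (e × f) = (-6)·212 + (-15)·(-124) + (-2)·63 = -1272 + 1860 - 126 = 462

462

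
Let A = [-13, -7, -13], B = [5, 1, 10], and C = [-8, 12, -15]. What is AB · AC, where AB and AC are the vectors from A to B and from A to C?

196

AB = B − A = (18, 8, 23)
AC = C − A = (5, 19, -2)
AB · AC = 18·5 + 8·19 + 23·(-2) = 90 + 152 - 46 = 196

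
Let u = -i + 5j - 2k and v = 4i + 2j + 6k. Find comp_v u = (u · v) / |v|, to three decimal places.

-0.802

u · v = (-1)·4 + 5·2 + (-2)·6 = -4 + 10 - 12 = -6
|v| = √(16 + 4 + 36) = √56 ≈ 7.4833
comp_v u = -6 / √56 ≈ -0.802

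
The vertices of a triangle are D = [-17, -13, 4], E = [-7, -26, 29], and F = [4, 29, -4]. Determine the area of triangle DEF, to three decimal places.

DE = (10, -13, 25),  DF = (21, 42, -8)
i: (-13)·(-8) - 25·42 = 104 - 1050 = -946
j: 25·21 - 10·(-8) = 525 - (-80) = 605
k: 10·42 - (-13)·21 = 420 - (-273) = 693
DE × DF = (-946, 605, 693)
|DE × DF| = √1741190 ≈ 1319.5416
area = ½ · 1319.5416 ≈ 659.771

659.771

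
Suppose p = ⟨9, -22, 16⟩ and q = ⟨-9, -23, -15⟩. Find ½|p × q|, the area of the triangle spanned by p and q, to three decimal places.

i: (-22)·(-15) - 16·(-23) = 330 - (-368) = 698
j: 16·(-9) - 9·(-15) = -144 - (-135) = -9
k: 9·(-23) - (-22)·(-9) = -207 - 198 = -405
p × q = (698, -9, -405)
|p × q| = √(698² + (-9)² + (-405)²) = √651310 ≈ 807.0378
area = ½ · 807.0378 ≈ 403.519

403.519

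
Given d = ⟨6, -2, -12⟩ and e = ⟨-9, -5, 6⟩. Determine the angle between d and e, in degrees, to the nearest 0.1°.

135.9

d · e = 6·(-9) + (-2)·(-5) + (-12)·6 = -54 + 10 - 72 = -116
|d|² = 36 + 4 + 144 = 184,  |d| = √184 ≈ 13.564660
|e|² = 81 + 25 + 36 = 142,  |e| = √142 ≈ 11.916375
cos θ = -116 / (13.564660 · 11.916375) ≈ -0.71764
θ = arccos(-0.71764) ≈ 135.9°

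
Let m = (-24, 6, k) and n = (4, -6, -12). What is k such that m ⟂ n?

m · n = (-24)·4 + 6·(-6) + k·(-12) = -132 - 12k
Set equal to 0: -12k = 132, so k = -11.

-11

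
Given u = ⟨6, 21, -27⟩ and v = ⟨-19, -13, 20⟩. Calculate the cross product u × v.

(69, 393, 321)

i: 21·20 - (-27)·(-13) = 420 - 351 = 69
j: (-27)·(-19) - 6·20 = 513 - 120 = 393
k: 6·(-13) - 21·(-19) = -78 - (-399) = 321
u × v = (69, 393, 321)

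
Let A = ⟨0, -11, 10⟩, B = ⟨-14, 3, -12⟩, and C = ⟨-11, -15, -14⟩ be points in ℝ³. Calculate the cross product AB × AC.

AB = (-14, 14, -22)
AC = (-11, -4, -24)
i: 14·(-24) - (-22)·(-4) = -336 - 88 = -424
j: (-22)·(-11) - (-14)·(-24) = 242 - 336 = -94
k: (-14)·(-4) - 14·(-11) = 56 - (-154) = 210
AB × AC = (-424, -94, 210)

(-424, -94, 210)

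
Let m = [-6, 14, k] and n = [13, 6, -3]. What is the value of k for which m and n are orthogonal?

2

m · n = (-6)·13 + 14·6 + k·(-3) = 6 - 3k
Set equal to 0: -3k = -6, so k = 2.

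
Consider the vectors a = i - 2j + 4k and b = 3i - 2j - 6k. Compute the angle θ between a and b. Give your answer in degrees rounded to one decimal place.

122.0

a · b = 1·3 + (-2)·(-2) + 4·(-6) = 3 + 4 - 24 = -17
|a|² = 1 + 4 + 16 = 21,  |a| = √21 ≈ 4.582576
|b|² = 9 + 4 + 36 = 49,  |b| = √49 ≈ 7.000000
cos θ = -17 / (4.582576 · 7.000000) ≈ -0.52996
θ = arccos(-0.52996) ≈ 122.0°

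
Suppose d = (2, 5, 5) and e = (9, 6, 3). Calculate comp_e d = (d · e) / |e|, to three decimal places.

5.612

d · e = 2·9 + 5·6 + 5·3 = 18 + 30 + 15 = 63
|e| = √(81 + 36 + 9) = √126 ≈ 11.2250
comp_e d = 63 / √126 ≈ 5.612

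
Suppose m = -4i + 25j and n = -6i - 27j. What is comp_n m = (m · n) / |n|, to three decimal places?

-23.537

m · n = (-4)·(-6) + 25·(-27) = 24 - 675 = -651
|n| = √(36 + 729) = √765 ≈ 27.6586
comp_n m = -651 / √765 ≈ -23.537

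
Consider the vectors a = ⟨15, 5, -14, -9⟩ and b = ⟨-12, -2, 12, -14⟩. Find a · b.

a · b = 15·(-12) + 5·(-2) + (-14)·12 + (-9)·(-14) = -180 - 10 - 168 + 126 = -232

-232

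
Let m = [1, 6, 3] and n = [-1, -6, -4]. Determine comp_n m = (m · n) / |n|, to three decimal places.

m · n = 1·(-1) + 6·(-6) + 3·(-4) = -1 - 36 - 12 = -49
|n| = √(1 + 36 + 16) = √53 ≈ 7.2801
comp_n m = -49 / √53 ≈ -6.731

-6.731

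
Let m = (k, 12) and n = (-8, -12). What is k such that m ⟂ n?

m · n = k·(-8) + 12·(-12) = -144 - 8k
Set equal to 0: -8k = 144, so k = -18.

-18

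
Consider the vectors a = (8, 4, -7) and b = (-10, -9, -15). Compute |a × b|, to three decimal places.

228.589

i: 4·(-15) - (-7)·(-9) = -60 - 63 = -123
j: (-7)·(-10) - 8·(-15) = 70 - (-120) = 190
k: 8·(-9) - 4·(-10) = -72 - (-40) = -32
a × b = (-123, 190, -32)
|a × b| = √((-123)² + 190² + (-32)²) = √52253 ≈ 228.5892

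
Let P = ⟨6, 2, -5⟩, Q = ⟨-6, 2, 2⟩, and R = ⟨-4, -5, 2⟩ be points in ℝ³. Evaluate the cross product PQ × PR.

(49, 14, 84)

PQ = (-12, 0, 7)
PR = (-10, -7, 7)
i: 0·7 - 7·(-7) = 0 - (-49) = 49
j: 7·(-10) - (-12)·7 = -70 - (-84) = 14
k: (-12)·(-7) - 0·(-10) = 84 - 0 = 84
PQ × PR = (49, 14, 84)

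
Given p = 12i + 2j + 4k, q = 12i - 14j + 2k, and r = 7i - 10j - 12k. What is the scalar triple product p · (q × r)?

2484

q × r:
i: (-14)·(-12) - 2·(-10) = 168 - (-20) = 188
j: 2·7 - 12·(-12) = 14 - (-144) = 158
k: 12·(-10) - (-14)·7 = -120 - (-98) = -22
q × r = (188, 158, -22)
p · (q × r) = 12·188 + 2·158 + 4·(-22) = 2256 + 316 - 88 = 2484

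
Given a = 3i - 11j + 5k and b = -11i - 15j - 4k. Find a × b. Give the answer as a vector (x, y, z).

(119, -43, -166)

i: (-11)·(-4) - 5·(-15) = 44 - (-75) = 119
j: 5·(-11) - 3·(-4) = -55 - (-12) = -43
k: 3·(-15) - (-11)·(-11) = -45 - 121 = -166
a × b = (119, -43, -166)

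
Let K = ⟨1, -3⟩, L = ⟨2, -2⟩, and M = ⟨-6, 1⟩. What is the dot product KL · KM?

-3

KL = L − K = (1, 1)
KM = M − K = (-7, 4)
KL · KM = 1·(-7) + 1·4 = -7 + 4 = -3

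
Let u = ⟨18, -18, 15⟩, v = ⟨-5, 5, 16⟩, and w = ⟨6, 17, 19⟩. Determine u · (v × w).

-8349

v × w:
i: 5·19 - 16·17 = 95 - 272 = -177
j: 16·6 - (-5)·19 = 96 - (-95) = 191
k: (-5)·17 - 5·6 = -85 - 30 = -115
v × w = (-177, 191, -115)
u · (v × w) = 18·(-177) + (-18)·191 + 15·(-115) = -3186 - 3438 - 1725 = -8349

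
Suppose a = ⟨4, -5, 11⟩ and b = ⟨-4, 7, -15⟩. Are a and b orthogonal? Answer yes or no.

a · b = 4·(-4) + (-5)·7 + 11·(-15) = -16 - 35 - 165 = -216
Nonzero, so the vectors are not orthogonal.

no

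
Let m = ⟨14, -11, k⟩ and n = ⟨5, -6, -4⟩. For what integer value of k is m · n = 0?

m · n = 14·5 + (-11)·(-6) + k·(-4) = 136 - 4k
Set equal to 0: -4k = -136, so k = 34.

34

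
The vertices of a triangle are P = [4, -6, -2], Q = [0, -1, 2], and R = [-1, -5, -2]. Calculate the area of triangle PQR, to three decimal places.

14.637

PQ = (-4, 5, 4),  PR = (-5, 1, 0)
i: 5·0 - 4·1 = 0 - 4 = -4
j: 4·(-5) - (-4)·0 = -20 - 0 = -20
k: (-4)·1 - 5·(-5) = -4 - (-25) = 21
PQ × PR = (-4, -20, 21)
|PQ × PR| = √857 ≈ 29.2746
area = ½ · 29.2746 ≈ 14.637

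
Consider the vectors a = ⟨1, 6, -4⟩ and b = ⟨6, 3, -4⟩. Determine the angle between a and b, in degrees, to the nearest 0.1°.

45.3

a · b = 1·6 + 6·3 + (-4)·(-4) = 6 + 18 + 16 = 40
|a|² = 1 + 36 + 16 = 53,  |a| = √53 ≈ 7.280110
|b|² = 36 + 9 + 16 = 61,  |b| = √61 ≈ 7.810250
cos θ = 40 / (7.280110 · 7.810250) ≈ 0.70349
θ = arccos(0.70349) ≈ 45.3°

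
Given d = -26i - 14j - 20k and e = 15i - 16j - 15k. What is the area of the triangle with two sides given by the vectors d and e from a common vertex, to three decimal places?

469.062

i: (-14)·(-15) - (-20)·(-16) = 210 - 320 = -110
j: (-20)·15 - (-26)·(-15) = -300 - 390 = -690
k: (-26)·(-16) - (-14)·15 = 416 - (-210) = 626
d × e = (-110, -690, 626)
|d × e| = √((-110)² + (-690)² + 626²) = √880076 ≈ 938.1237
area = ½ · 938.1237 ≈ 469.062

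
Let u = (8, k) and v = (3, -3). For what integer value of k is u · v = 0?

8

u · v = 8·3 + k·(-3) = 24 - 3k
Set equal to 0: -3k = -24, so k = 8.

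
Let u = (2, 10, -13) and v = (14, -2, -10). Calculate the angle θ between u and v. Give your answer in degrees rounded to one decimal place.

u · v = 2·14 + 10·(-2) + (-13)·(-10) = 28 - 20 + 130 = 138
|u|² = 4 + 100 + 169 = 273,  |u| = √273 ≈ 16.522712
|v|² = 196 + 4 + 100 = 300,  |v| = √300 ≈ 17.320508
cos θ = 138 / (16.522712 · 17.320508) ≈ 0.48221
θ = arccos(0.48221) ≈ 61.2°

61.2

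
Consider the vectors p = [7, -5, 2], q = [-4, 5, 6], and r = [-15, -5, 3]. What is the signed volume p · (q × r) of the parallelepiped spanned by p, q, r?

q × r:
i: 5·3 - 6·(-5) = 15 - (-30) = 45
j: 6·(-15) - (-4)·3 = -90 - (-12) = -78
k: (-4)·(-5) - 5·(-15) = 20 - (-75) = 95
q × r = (45, -78, 95)
p · (q × r) = 7·45 + (-5)·(-78) + 2·95 = 315 + 390 + 190 = 895

895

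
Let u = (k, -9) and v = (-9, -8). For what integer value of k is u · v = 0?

u · v = k·(-9) + (-9)·(-8) = 72 - 9k
Set equal to 0: -9k = -72, so k = 8.

8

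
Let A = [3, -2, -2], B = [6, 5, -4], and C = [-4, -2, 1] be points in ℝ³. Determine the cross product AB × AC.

AB = (3, 7, -2)
AC = (-7, 0, 3)
i: 7·3 - (-2)·0 = 21 - 0 = 21
j: (-2)·(-7) - 3·3 = 14 - 9 = 5
k: 3·0 - 7·(-7) = 0 - (-49) = 49
AB × AC = (21, 5, 49)

(21, 5, 49)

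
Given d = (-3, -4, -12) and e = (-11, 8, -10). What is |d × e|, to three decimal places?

183.096

i: (-4)·(-10) - (-12)·8 = 40 - (-96) = 136
j: (-12)·(-11) - (-3)·(-10) = 132 - 30 = 102
k: (-3)·8 - (-4)·(-11) = -24 - 44 = -68
d × e = (136, 102, -68)
|d × e| = √(136² + 102² + (-68)²) = √33524 ≈ 183.0956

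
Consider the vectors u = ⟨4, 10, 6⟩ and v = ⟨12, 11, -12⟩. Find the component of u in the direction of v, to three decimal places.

4.252

u · v = 4·12 + 10·11 + 6·(-12) = 48 + 110 - 72 = 86
|v| = √(144 + 121 + 144) = √409 ≈ 20.2237
comp_v u = 86 / √409 ≈ 4.252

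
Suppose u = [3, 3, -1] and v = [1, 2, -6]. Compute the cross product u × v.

(-16, 17, 3)

i: 3·(-6) - (-1)·2 = -18 - (-2) = -16
j: (-1)·1 - 3·(-6) = -1 - (-18) = 17
k: 3·2 - 3·1 = 6 - 3 = 3
u × v = (-16, 17, 3)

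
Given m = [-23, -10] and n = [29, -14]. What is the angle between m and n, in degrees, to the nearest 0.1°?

130.7

m · n = (-23)·29 + (-10)·(-14) = -667 + 140 = -527
|m|² = 529 + 100 = 629,  |m| = √629 ≈ 25.079872
|n|² = 841 + 196 = 1037,  |n| = √1037 ≈ 32.202484
cos θ = -527 / (25.079872 · 32.202484) ≈ -0.65252
θ = arccos(-0.65252) ≈ 130.7°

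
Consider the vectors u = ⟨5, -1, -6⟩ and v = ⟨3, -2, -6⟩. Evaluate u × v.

i: (-1)·(-6) - (-6)·(-2) = 6 - 12 = -6
j: (-6)·3 - 5·(-6) = -18 - (-30) = 12
k: 5·(-2) - (-1)·3 = -10 - (-3) = -7
u × v = (-6, 12, -7)

(-6, 12, -7)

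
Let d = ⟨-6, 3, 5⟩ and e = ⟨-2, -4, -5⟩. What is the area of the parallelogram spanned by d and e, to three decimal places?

i: 3·(-5) - 5·(-4) = -15 - (-20) = 5
j: 5·(-2) - (-6)·(-5) = -10 - 30 = -40
k: (-6)·(-4) - 3·(-2) = 24 - (-6) = 30
d × e = (5, -40, 30)
|d × e| = √(5² + (-40)² + 30²) = √2525 ≈ 50.2494

50.249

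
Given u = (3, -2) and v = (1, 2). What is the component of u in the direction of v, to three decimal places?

-0.447

u · v = 3·1 + (-2)·2 = 3 - 4 = -1
|v| = √(1 + 4) = √5 ≈ 2.2361
comp_v u = -1 / √5 ≈ -0.447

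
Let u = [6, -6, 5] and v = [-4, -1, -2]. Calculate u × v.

(17, -8, -30)

i: (-6)·(-2) - 5·(-1) = 12 - (-5) = 17
j: 5·(-4) - 6·(-2) = -20 - (-12) = -8
k: 6·(-1) - (-6)·(-4) = -6 - 24 = -30
u × v = (17, -8, -30)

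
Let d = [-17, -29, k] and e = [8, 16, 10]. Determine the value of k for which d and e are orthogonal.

60

d · e = (-17)·8 + (-29)·16 + k·10 = -600 + 10k
Set equal to 0: 10k = 600, so k = 60.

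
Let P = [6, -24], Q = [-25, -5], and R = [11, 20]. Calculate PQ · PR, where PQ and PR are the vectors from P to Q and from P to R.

681

PQ = Q − P = (-31, 19)
PR = R − P = (5, 44)
PQ · PR = (-31)·5 + 19·44 = -155 + 836 = 681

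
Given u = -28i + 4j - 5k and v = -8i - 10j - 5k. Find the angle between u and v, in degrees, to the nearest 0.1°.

58.0

u · v = (-28)·(-8) + 4·(-10) + (-5)·(-5) = 224 - 40 + 25 = 209
|u|² = 784 + 16 + 25 = 825,  |u| = √825 ≈ 28.722813
|v|² = 64 + 100 + 25 = 189,  |v| = √189 ≈ 13.747727
cos θ = 209 / (28.722813 · 13.747727) ≈ 0.52928
θ = arccos(0.52928) ≈ 58.0°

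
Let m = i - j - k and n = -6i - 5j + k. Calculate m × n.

(-6, 5, -11)

i: (-1)·1 - (-1)·(-5) = -1 - 5 = -6
j: (-1)·(-6) - 1·1 = 6 - 1 = 5
k: 1·(-5) - (-1)·(-6) = -5 - 6 = -11
m × n = (-6, 5, -11)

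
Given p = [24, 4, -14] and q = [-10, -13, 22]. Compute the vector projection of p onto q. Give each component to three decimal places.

(7.968, 10.359, -17.530)

p · q = 24·(-10) + 4·(-13) + (-14)·22 = -240 - 52 - 308 = -600
|q|² = 100 + 169 + 484 = 753
proj_q p = (-600/753) · (-10, -13, 22) ≈ (7.968, 10.359, -17.530)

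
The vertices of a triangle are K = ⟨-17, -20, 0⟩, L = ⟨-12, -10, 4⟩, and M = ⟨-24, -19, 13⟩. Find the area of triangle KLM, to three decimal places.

KL = (5, 10, 4),  KM = (-7, 1, 13)
i: 10·13 - 4·1 = 130 - 4 = 126
j: 4·(-7) - 5·13 = -28 - 65 = -93
k: 5·1 - 10·(-7) = 5 - (-70) = 75
KL × KM = (126, -93, 75)
|KL × KM| = √30150 ≈ 173.6376
area = ½ · 173.6376 ≈ 86.819

86.819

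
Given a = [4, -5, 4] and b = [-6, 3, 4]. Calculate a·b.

-23

a · b = 4·(-6) + (-5)·3 + 4·4 = -24 - 15 + 16 = -23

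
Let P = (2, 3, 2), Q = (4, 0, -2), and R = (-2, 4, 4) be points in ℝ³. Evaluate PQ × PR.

PQ = (2, -3, -4)
PR = (-4, 1, 2)
i: (-3)·2 - (-4)·1 = -6 - (-4) = -2
j: (-4)·(-4) - 2·2 = 16 - 4 = 12
k: 2·1 - (-3)·(-4) = 2 - 12 = -10
PQ × PR = (-2, 12, -10)

(-2, 12, -10)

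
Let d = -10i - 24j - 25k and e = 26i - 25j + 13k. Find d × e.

i: (-24)·13 - (-25)·(-25) = -312 - 625 = -937
j: (-25)·26 - (-10)·13 = -650 - (-130) = -520
k: (-10)·(-25) - (-24)·26 = 250 - (-624) = 874
d × e = (-937, -520, 874)

(-937, -520, 874)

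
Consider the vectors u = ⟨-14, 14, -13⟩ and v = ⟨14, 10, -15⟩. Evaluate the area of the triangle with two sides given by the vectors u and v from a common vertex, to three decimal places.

i: 14·(-15) - (-13)·10 = -210 - (-130) = -80
j: (-13)·14 - (-14)·(-15) = -182 - 210 = -392
k: (-14)·10 - 14·14 = -140 - 196 = -336
u × v = (-80, -392, -336)
|u × v| = √((-80)² + (-392)² + (-336)²) = √272960 ≈ 522.4557
area = ½ · 522.4557 ≈ 261.228

261.228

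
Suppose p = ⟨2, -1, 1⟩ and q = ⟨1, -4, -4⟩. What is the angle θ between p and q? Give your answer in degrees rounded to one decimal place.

81.8

p · q = 2·1 + (-1)·(-4) + 1·(-4) = 2 + 4 - 4 = 2
|p|² = 4 + 1 + 1 = 6,  |p| = √6 ≈ 2.449490
|q|² = 1 + 16 + 16 = 33,  |q| = √33 ≈ 5.744563
cos θ = 2 / (2.449490 · 5.744563) ≈ 0.14213
θ = arccos(0.14213) ≈ 81.8°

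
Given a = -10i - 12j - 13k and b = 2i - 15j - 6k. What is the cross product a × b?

i: (-12)·(-6) - (-13)·(-15) = 72 - 195 = -123
j: (-13)·2 - (-10)·(-6) = -26 - 60 = -86
k: (-10)·(-15) - (-12)·2 = 150 - (-24) = 174
a × b = (-123, -86, 174)

(-123, -86, 174)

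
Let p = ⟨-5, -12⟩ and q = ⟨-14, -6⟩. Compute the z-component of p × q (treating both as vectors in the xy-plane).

(-5)·(-6) - (-12)·(-14) = 30 - 168 = -138

-138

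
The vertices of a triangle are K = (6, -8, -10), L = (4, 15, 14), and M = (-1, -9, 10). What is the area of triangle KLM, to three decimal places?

KL = (-2, 23, 24),  KM = (-7, -1, 20)
i: 23·20 - 24·(-1) = 460 - (-24) = 484
j: 24·(-7) - (-2)·20 = -168 - (-40) = -128
k: (-2)·(-1) - 23·(-7) = 2 - (-161) = 163
KL × KM = (484, -128, 163)
|KL × KM| = √277209 ≈ 526.5064
area = ½ · 526.5064 ≈ 263.253

263.253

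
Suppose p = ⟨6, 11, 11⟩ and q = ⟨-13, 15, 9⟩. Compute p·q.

186

p · q = 6·(-13) + 11·15 + 11·9 = -78 + 165 + 99 = 186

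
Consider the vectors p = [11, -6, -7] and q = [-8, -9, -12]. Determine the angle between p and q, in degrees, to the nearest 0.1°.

78.2

p · q = 11·(-8) + (-6)·(-9) + (-7)·(-12) = -88 + 54 + 84 = 50
|p|² = 121 + 36 + 49 = 206,  |p| = √206 ≈ 14.352700
|q|² = 64 + 81 + 144 = 289,  |q| = √289 ≈ 17.000000
cos θ = 50 / (14.352700 · 17.000000) ≈ 0.20492
θ = arccos(0.20492) ≈ 78.2°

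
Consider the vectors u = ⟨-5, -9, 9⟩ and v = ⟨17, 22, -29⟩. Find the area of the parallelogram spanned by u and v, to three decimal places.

i: (-9)·(-29) - 9·22 = 261 - 198 = 63
j: 9·17 - (-5)·(-29) = 153 - 145 = 8
k: (-5)·22 - (-9)·17 = -110 - (-153) = 43
u × v = (63, 8, 43)
|u × v| = √(63² + 8² + 43²) = √5882 ≈ 76.6942

76.694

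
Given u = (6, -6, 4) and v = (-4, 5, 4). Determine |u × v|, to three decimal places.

i: (-6)·4 - 4·5 = -24 - 20 = -44
j: 4·(-4) - 6·4 = -16 - 24 = -40
k: 6·5 - (-6)·(-4) = 30 - 24 = 6
u × v = (-44, -40, 6)
|u × v| = √((-44)² + (-40)² + 6²) = √3572 ≈ 59.7662

59.766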